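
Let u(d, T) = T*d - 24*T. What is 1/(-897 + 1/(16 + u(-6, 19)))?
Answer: -554/496939 ≈ -0.0011148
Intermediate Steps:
u(d, T) = -24*T + T*d
1/(-897 + 1/(16 + u(-6, 19))) = 1/(-897 + 1/(16 + 19*(-24 - 6))) = 1/(-897 + 1/(16 + 19*(-30))) = 1/(-897 + 1/(16 - 570)) = 1/(-897 + 1/(-554)) = 1/(-897 - 1/554) = 1/(-496939/554) = -554/496939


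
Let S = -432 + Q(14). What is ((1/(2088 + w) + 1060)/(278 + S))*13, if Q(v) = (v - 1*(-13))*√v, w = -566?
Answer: -230704903/1468730 - 566275671*√14/20562220 ≈ -260.12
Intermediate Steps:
Q(v) = √v*(13 + v) (Q(v) = (v + 13)*√v = (13 + v)*√v = √v*(13 + v))
S = -432 + 27*√14 (S = -432 + √14*(13 + 14) = -432 + √14*27 = -432 + 27*√14 ≈ -330.98)
((1/(2088 + w) + 1060)/(278 + S))*13 = ((1/(2088 - 566) + 1060)/(278 + (-432 + 27*√14)))*13 = ((1/1522 + 1060)/(-154 + 27*√14))*13 = (1613321/(1522*(-154 + 27*√14)))*13 = 20973173/(1522*(-154 + 27*√14))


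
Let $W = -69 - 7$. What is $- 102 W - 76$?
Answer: $7676$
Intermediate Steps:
$W = -76$
$- 102 W - 76 = \left(-102\right) \left(-76\right) - 76 = 7752 - 76 = 7676$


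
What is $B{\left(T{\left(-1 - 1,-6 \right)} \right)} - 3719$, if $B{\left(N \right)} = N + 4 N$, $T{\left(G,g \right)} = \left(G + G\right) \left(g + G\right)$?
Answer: $-3559$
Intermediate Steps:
$T{\left(G,g \right)} = 2 G \left(G + g\right)$
$B{\left(N \right)} = 5 N$
$B{\left(T{\left(-1 - 1,-6 \right)} \right)} - 3719 = 5 \cdot 2 \left(-1 - 1\right) \left(\left(-1 - 1\right) - 6\right) - 3719 = 5 \cdot 2 \left(-2\right) \left(-2 - 6\right) - 3719 = 5 \cdot 2 \left(-2\right) \left(-8\right) - 3719 = 5 \cdot 32 - 3719 = 160 - 3719 = -3559$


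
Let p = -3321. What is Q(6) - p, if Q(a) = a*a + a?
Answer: 3363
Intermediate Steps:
Q(a) = a + a² (Q(a) = a² + a = a + a²)
Q(6) - p = 6*(1 + 6) - 1*(-3321) = 6*7 + 3321 = 42 + 3321 = 3363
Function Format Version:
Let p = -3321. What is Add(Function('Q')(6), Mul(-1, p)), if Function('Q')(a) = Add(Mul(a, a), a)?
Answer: 3363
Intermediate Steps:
Function('Q')(a) = Add(a, Pow(a, 2)) (Function('Q')(a) = Add(Pow(a, 2), a) = Add(a, Pow(a, 2)))
Add(Function('Q')(6), Mul(-1, p)) = Add(Mul(6, Add(1, 6)), Mul(-1, -3321)) = Add(Mul(6, 7), 3321) = Add(42, 3321) = 3363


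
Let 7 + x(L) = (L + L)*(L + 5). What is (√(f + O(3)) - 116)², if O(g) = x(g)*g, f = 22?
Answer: (116 - √145)² ≈ 10807.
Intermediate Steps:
x(L) = -7 + 2*L*(5 + L) (x(L) = -7 + (L + L)*(L + 5) = -7 + (2*L)*(5 + L) = -7 + 2*L*(5 + L))
O(g) = g*(-7 + 2*g² + 10*g) (O(g) = (-7 + 2*g² + 10*g)*g = g*(-7 + 2*g² + 10*g))
(√(f + O(3)) - 116)² = (√(22 + 3*(-7 + 2*3² + 10*3)) - 116)² = (√(22 + 3*(-7 + 2*9 + 30)) - 116)² = (√(22 + 3*(-7 + 18 + 30)) - 116)² = (√(22 + 3*41) - 116)² = (√(22 + 123) - 116)² = (√145 - 116)² = (-116 + √145)²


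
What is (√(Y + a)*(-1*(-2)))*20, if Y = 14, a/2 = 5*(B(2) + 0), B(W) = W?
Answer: 40*√34 ≈ 233.24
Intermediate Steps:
a = 20 (a = 2*(5*(2 + 0)) = 2*(5*2) = 2*10 = 20)
(√(Y + a)*(-1*(-2)))*20 = (√(14 + 20)*(-1*(-2)))*20 = (√34*2)*20 = (2*√34)*20 = 40*√34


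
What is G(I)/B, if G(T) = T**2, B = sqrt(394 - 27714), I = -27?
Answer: -729*I*sqrt(6830)/13660 ≈ -4.4105*I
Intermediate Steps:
B = 2*I*sqrt(6830) (B = sqrt(-27320) = 2*I*sqrt(6830) ≈ 165.29*I)
G(I)/B = (-27)**2/((2*I*sqrt(6830))) = 729*(-I*sqrt(6830)/13660) = -729*I*sqrt(6830)/13660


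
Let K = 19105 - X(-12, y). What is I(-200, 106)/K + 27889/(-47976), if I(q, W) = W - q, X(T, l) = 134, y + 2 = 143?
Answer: -514401563/910152696 ≈ -0.56518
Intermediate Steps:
y = 141 (y = -2 + 143 = 141)
K = 18971 (K = 19105 - 1*134 = 19105 - 134 = 18971)
I(-200, 106)/K + 27889/(-47976) = (106 - 1*(-200))/18971 + 27889/(-47976) = (106 + 200)*(1/18971) + 27889*(-1/47976) = 306*(1/18971) - 27889/47976 = 306/18971 - 27889/47976 = -514401563/910152696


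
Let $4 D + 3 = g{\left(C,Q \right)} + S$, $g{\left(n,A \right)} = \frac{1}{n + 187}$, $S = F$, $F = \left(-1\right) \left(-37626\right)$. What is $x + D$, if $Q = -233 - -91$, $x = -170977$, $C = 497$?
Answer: $- \frac{442058939}{2736} \approx -1.6157 \cdot 10^{5}$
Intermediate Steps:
$F = 37626$
$S = 37626$
$Q = -142$ ($Q = -233 + 91 = -142$)
$g{\left(n,A \right)} = \frac{1}{187 + n}$
$D = \frac{25734133}{2736}$ ($D = - \frac{3}{4} + \frac{\frac{1}{187 + 497} + 37626}{4} = - \frac{3}{4} + \frac{\frac{1}{684} + 37626}{4} = - \frac{3}{4} + \frac{1}{4} \cdot \frac{25736185}{684} = - \frac{3}{4} + \frac{25736185}{2736} = \frac{25734133}{2736} \approx 9405.8$)
$x + D = -170977 + \frac{25734133}{2736} = - \frac{442058939}{2736}$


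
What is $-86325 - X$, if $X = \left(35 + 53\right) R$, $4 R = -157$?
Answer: $-82871$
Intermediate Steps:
$R = - \frac{157}{4}$ ($R = \frac{1}{4} \left(-157\right) = - \frac{157}{4} \approx -39.25$)
$X = -3454$ ($X = \left(35 + 53\right) \left(- \frac{157}{4}\right) = 88 \left(- \frac{157}{4}\right) = -3454$)
$-86325 - X = -86325 - -3454 = -86325 + 3454 = -82871$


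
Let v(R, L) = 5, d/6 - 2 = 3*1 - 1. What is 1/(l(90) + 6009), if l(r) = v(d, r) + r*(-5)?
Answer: 1/5564 ≈ 0.00017973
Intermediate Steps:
d = 24 (d = 12 + 6*(3*1 - 1) = 12 + 6*(3 - 1) = 12 + 6*2 = 12 + 12 = 24)
l(r) = 5 - 5*r (l(r) = 5 + r*(-5) = 5 - 5*r)
1/(l(90) + 6009) = 1/((5 - 5*90) + 6009) = 1/((5 - 450) + 6009) = 1/(-445 + 6009) = 1/5564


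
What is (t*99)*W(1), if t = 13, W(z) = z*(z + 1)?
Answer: 2574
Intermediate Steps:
W(z) = z*(1 + z)
(t*99)*W(1) = (13*99)*(1*(1 + 1)) = 1287*(1*2) = 1287*2 = 2574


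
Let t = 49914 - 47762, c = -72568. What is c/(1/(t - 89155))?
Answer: 6313633704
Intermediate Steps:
t = 2152
c/(1/(t - 89155)) = -72568/(1/(2152 - 89155)) = -72568/(1/(-87003)) = -72568/(-1/87003) = -72568*(-87003) = 6313633704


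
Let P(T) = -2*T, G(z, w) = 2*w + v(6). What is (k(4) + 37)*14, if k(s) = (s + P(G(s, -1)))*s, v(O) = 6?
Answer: 294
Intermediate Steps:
G(z, w) = 6 + 2*w (G(z, w) = 2*w + 6 = 6 + 2*w)
k(s) = s*(-8 + s) (k(s) = (s - 2*(6 + 2*(-1)))*s = (s - 2*(6 - 2))*s = (s - 2*4)*s = (s - 8)*s = (-8 + s)*s = s*(-8 + s))
(k(4) + 37)*14 = (4*(-8 + 4) + 37)*14 = (4*(-4) + 37)*14 = (-16 + 37)*14 = 21*14 = 294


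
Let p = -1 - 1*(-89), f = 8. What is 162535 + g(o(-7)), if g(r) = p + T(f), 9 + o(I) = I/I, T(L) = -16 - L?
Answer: 162599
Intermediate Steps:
p = 88 (p = -1 + 89 = 88)
o(I) = -8 (o(I) = -9 + I/I = -9 + 1 = -8)
g(r) = 64 (g(r) = 88 + (-16 - 1*8) = 88 + (-16 - 8) = 88 - 24 = 64)
162535 + g(o(-7)) = 162535 + 64 = 162599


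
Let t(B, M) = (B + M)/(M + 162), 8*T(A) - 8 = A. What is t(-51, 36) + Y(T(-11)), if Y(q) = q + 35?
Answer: 9121/264 ≈ 34.549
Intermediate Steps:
T(A) = 1 + A/8
Y(q) = 35 + q
t(B, M) = (B + M)/(162 + M)
t(-51, 36) + Y(T(-11)) = (-51 + 36)/(162 + 36) + (35 + (1 + (⅛)*(-11))) = -15/198 + (35 + (1 - 11/8)) = (1/198)*(-15) + (35 - 3/8) = -5/66 + 277/8 = 9121/264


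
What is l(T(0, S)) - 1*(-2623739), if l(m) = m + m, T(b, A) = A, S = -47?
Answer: 2623645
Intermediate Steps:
l(m) = 2*m
l(T(0, S)) - 1*(-2623739) = 2*(-47) - 1*(-2623739) = -94 + 2623739 = 2623645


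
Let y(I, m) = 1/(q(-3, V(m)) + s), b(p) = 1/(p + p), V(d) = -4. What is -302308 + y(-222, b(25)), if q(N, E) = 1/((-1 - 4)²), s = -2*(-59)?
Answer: -892110883/2951 ≈ -3.0231e+5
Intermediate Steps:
s = 118
q(N, E) = 1/25 (q(N, E) = 1/((-5)²) = 1/25)
b(p) = 1/(2*p)
y(I, m) = 25/2951 (y(I, m) = 1/(1/25 + 118) = 1/(2951/25) = 25/2951)
-302308 + y(-222, b(25)) = -302308 + 25/2951 = -892110883/2951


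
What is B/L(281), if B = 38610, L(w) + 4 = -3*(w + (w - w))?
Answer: -3510/77 ≈ -45.584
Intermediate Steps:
L(w) = -4 - 3*w (L(w) = -4 - 3*(w + (w - w)) = -4 - 3*(w + 0) = -4 - 3*w)
B/L(281) = 38610/(-4 - 3*281) = 38610/(-4 - 843) = 38610/(-847) = 38610*(-1/847) = -3510/77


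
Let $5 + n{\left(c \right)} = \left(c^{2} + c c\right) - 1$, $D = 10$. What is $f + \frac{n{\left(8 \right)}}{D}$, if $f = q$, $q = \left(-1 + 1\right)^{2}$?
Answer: $\frac{61}{5} \approx 12.2$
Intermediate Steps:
$n{\left(c \right)} = -6 + 2 c^{2}$ ($n{\left(c \right)} = -5 - \left(1 - c^{2} - c c\right) = -5 + \left(\left(c^{2} + c^{2}\right) - 1\right) = -5 + \left(2 c^{2} - 1\right) = -5 + \left(-1 + 2 c^{2}\right) = -6 + 2 c^{2}$)
$q = 0$ ($q = 0^{2} = 0$)
$f = 0$
$f + \frac{n{\left(8 \right)}}{D} = 0 + \frac{-6 + 2 \cdot 8^{2}}{10} = 0 + \frac{-6 + 2 \cdot 64}{10} = 0 + \frac{-6 + 128}{10} = 0 + \frac{1}{10} \cdot 122 = 0 + \frac{61}{5} = \frac{61}{5}$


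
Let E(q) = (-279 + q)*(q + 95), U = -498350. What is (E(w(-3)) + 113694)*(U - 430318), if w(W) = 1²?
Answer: -80799688008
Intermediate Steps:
w(W) = 1
E(q) = (-279 + q)*(95 + q)
(E(w(-3)) + 113694)*(U - 430318) = ((-26505 + 1² - 184*1) + 113694)*(-498350 - 430318) = ((-26505 + 1 - 184) + 113694)*(-928668) = (-26688 + 113694)*(-928668) = 87006*(-928668) = -80799688008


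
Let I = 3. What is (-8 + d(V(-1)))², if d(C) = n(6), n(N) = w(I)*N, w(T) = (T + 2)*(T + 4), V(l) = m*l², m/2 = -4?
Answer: 40804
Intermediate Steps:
m = -8 (m = 2*(-4) = -8)
V(l) = -8*l²
w(T) = (2 + T)*(4 + T)
n(N) = 35*N (n(N) = (8 + 3² + 6*3)*N = (8 + 9 + 18)*N = 35*N)
d(C) = 210 (d(C) = 35*6 = 210)
(-8 + d(V(-1)))² = (-8 + 210)² = 202² = 40804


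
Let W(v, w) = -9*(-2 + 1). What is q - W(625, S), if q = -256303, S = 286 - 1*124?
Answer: -256312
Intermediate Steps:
S = 162 (S = 286 - 124 = 162)
W(v, w) = 9 (W(v, w) = -9*(-1) = 9)
q - W(625, S) = -256303 - 1*9 = -256303 - 9 = -256312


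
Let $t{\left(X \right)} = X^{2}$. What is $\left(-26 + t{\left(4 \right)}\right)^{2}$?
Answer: $100$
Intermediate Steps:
$\left(-26 + t{\left(4 \right)}\right)^{2} = \left(-26 + 4^{2}\right)^{2} = \left(-26 + 16\right)^{2} = \left(-10\right)^{2} = 100$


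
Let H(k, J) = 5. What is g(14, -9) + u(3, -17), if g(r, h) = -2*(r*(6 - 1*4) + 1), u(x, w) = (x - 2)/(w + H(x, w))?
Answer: -697/12 ≈ -58.083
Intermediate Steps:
u(x, w) = (-2 + x)/(5 + w) (u(x, w) = (x - 2)/(w + 5) = (-2 + x)/(5 + w))
g(r, h) = -2 - 4*r (g(r, h) = -2*(r*(6 - 4) + 1) = -2*(r*2 + 1) = -2*(2*r + 1) = -2*(1 + 2*r) = -2 - 4*r)
g(14, -9) + u(3, -17) = (-2 - 4*14) + (-2 + 3)/(5 - 17) = (-2 - 56) + 1/(-12) = -58 - 1/12*1 = -58 - 1/12 = -697/12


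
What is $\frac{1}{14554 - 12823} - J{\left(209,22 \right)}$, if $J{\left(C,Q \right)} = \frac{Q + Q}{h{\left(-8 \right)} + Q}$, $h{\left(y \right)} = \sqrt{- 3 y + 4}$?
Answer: $- \frac{23266}{10963} + \frac{11 \sqrt{7}}{57} \approx -1.6116$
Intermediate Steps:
$h{\left(y \right)} = \sqrt{4 - 3 y}$
$J{\left(C,Q \right)} = \frac{2 Q}{Q + 2 \sqrt{7}}$ ($J{\left(C,Q \right)} = \frac{Q + Q}{\sqrt{4 - -24} + Q} = \frac{2 Q}{\sqrt{4 + 24} + Q} = \frac{2 Q}{\sqrt{28} + Q} = \frac{2 Q}{2 \sqrt{7} + Q} = \frac{2 Q}{Q + 2 \sqrt{7}}$)
$\frac{1}{14554 - 12823} - J{\left(209,22 \right)} = \frac{1}{14554 - 12823} - 2 \cdot 22 \frac{1}{22 + 2 \sqrt{7}} = \frac{1}{1731} - \frac{44}{22 + 2 \sqrt{7}}$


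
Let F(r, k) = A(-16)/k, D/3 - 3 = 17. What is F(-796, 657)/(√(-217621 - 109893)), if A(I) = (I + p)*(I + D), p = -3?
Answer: 38*I*√327514/9780759 ≈ 0.0022234*I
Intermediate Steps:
D = 60 (D = 9 + 3*17 = 9 + 51 = 60)
A(I) = (-3 + I)*(60 + I) (A(I) = (I - 3)*(I + 60) = (-3 + I)*(60 + I))
F(r, k) = -836/k (F(r, k) = (-180 + (-16)² + 57*(-16))/k = (-180 + 256 - 912)/k = -836/k)
F(-796, 657)/(√(-217621 - 109893)) = (-836/657)/(√(-217621 - 109893)) = (-836*1/657)/(√(-327514)) = -836*(-I*√327514/327514)/657 = -(-38)*I*√327514/9780759 = 38*I*√327514/9780759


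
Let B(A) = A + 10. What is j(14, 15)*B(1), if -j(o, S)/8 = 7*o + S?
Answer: -9944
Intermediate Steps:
B(A) = 10 + A
j(o, S) = -56*o - 8*S (j(o, S) = -8*(7*o + S) = -8*(S + 7*o) = -56*o - 8*S)
j(14, 15)*B(1) = (-56*14 - 8*15)*(10 + 1) = (-784 - 120)*11 = -904*11 = -9944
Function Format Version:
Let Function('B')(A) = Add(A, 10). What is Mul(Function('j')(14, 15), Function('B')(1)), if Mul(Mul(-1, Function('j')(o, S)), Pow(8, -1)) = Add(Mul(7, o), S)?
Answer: -9944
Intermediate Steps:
Function('B')(A) = Add(10, A)
Function('j')(o, S) = Add(Mul(-56, o), Mul(-8, S)) (Function('j')(o, S) = Mul(-8, Add(Mul(7, o), S)) = Mul(-8, Add(S, Mul(7, o))) = Add(Mul(-56, o), Mul(-8, S)))
Mul(Function('j')(14, 15), Function('B')(1)) = Mul(Add(Mul(-56, 14), Mul(-8, 15)), Add(10, 1)) = Mul(Add(-784, -120), 11) = Mul(-904, 11) = -9944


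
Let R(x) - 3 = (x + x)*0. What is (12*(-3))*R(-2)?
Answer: -108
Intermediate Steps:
R(x) = 3 (R(x) = 3 + (x + x)*0 = 3 + (2*x)*0 = 3 + 0 = 3)
(12*(-3))*R(-2) = (12*(-3))*3 = -36*3 = -108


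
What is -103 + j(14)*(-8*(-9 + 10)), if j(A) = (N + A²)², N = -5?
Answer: -291951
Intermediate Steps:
j(A) = (-5 + A²)²
-103 + j(14)*(-8*(-9 + 10)) = -103 + (-5 + 14²)²*(-8*(-9 + 10)) = -103 + (-5 + 196)²*(-8*1) = -103 + 191²*(-8) = -103 + 36481*(-8) = -103 - 291848 = -291951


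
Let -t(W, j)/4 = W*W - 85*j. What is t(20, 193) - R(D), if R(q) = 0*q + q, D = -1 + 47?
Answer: 63974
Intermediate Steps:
D = 46
t(W, j) = -4*W² + 340*j (t(W, j) = -4*(W*W - 85*j) = -4*(W² - 85*j) = -4*W² + 340*j)
R(q) = q (R(q) = 0 + q = q)
t(20, 193) - R(D) = (-4*20² + 340*193) - 1*46 = (-4*400 + 65620) - 46 = (-1600 + 65620) - 46 = 64020 - 46 = 63974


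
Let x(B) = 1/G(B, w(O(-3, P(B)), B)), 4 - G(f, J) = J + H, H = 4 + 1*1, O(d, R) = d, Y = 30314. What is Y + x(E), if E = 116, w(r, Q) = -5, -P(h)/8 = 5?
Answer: 121257/4 ≈ 30314.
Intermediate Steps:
P(h) = -40 (P(h) = -8*5 = -40)
H = 5 (H = 4 + 1 = 5)
G(f, J) = -1 - J (G(f, J) = 4 - (J + 5) = 4 - (5 + J) = 4 + (-5 - J) = -1 - J)
x(B) = ¼ (x(B) = 1/(-1 - 1*(-5)) = 1/(-1 + 5) = 1/4 = ¼)
Y + x(E) = 30314 + ¼ = 121257/4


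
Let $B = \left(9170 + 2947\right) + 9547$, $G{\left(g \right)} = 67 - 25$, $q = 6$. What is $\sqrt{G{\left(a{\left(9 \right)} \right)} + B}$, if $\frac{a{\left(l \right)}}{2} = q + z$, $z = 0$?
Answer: $\sqrt{21706} \approx 147.33$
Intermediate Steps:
$a{\left(l \right)} = 12$ ($a{\left(l \right)} = 2 \left(6 + 0\right) = 2 \cdot 6 = 12$)
$G{\left(g \right)} = 42$ ($G{\left(g \right)} = 67 - 25 = 42$)
$B = 21664$ ($B = 12117 + 9547 = 21664$)
$\sqrt{G{\left(a{\left(9 \right)} \right)} + B} = \sqrt{42 + 21664} = \sqrt{21706}$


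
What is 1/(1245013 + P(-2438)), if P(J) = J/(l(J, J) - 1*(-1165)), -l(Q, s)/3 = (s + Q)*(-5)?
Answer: 71975/89609813113 ≈ 8.0320e-7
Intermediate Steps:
l(Q, s) = 15*Q + 15*s (l(Q, s) = -3*(s + Q)*(-5) = -3*(Q + s)*(-5) = -3*(-5*Q - 5*s) = 15*Q + 15*s)
P(J) = J/(1165 + 30*J) (P(J) = J/((15*J + 15*J) - 1*(-1165)) = J/(30*J + 1165) = J/(1165 + 30*J))
1/(1245013 + P(-2438)) = 1/(1245013 + (1/5)*(-2438)/(233 + 6*(-2438))) = 1/(1245013 + (1/5)*(-2438)/(233 - 14628)) = 1/(1245013 + (1/5)*(-2438)/(-14395)) = 1/(1245013 + (1/5)*(-2438)*(-1/14395)) = 1/(1245013 + 2438/71975) = 1/(89609813113/71975) = 71975/89609813113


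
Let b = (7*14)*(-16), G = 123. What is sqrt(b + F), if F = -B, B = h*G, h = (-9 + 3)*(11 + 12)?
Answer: sqrt(15406) ≈ 124.12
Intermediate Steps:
h = -138 (h = -6*23 = -138)
B = -16974 (B = -138*123 = -16974)
b = -1568 (b = 98*(-16) = -1568)
F = 16974 (F = -1*(-16974) = 16974)
sqrt(b + F) = sqrt(-1568 + 16974) = sqrt(15406)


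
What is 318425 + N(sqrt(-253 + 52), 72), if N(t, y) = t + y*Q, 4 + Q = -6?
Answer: 317705 + I*sqrt(201) ≈ 3.1771e+5 + 14.177*I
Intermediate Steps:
Q = -10 (Q = -4 - 6 = -10)
N(t, y) = t - 10*y (N(t, y) = t + y*(-10) = t - 10*y)
318425 + N(sqrt(-253 + 52), 72) = 318425 + (sqrt(-253 + 52) - 10*72) = 318425 + (sqrt(-201) - 720) = 318425 + (I*sqrt(201) - 720) = 318425 + (-720 + I*sqrt(201)) = 317705 + I*sqrt(201)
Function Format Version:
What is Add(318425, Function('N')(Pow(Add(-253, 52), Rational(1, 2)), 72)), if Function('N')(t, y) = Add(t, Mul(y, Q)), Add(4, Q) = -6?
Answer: Add(317705, Mul(I, Pow(201, Rational(1, 2)))) ≈ Add(3.1771e+5, Mul(14.177, I))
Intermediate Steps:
Q = -10 (Q = Add(-4, -6) = -10)
Function('N')(t, y) = Add(t, Mul(-10, y)) (Function('N')(t, y) = Add(t, Mul(y, -10)) = Add(t, Mul(-10, y)))
Add(318425, Function('N')(Pow(Add(-253, 52), Rational(1, 2)), 72)) = Add(318425, Add(Pow(Add(-253, 52), Rational(1, 2)), Mul(-10, 72))) = Add(318425, Add(Pow(-201, Rational(1, 2)), -720)) = Add(318425, Add(Mul(I, Pow(201, Rational(1, 2))), -720)) = Add(318425, Add(-720, Mul(I, Pow(201, Rational(1, 2))))) = Add(317705, Mul(I, Pow(201, Rational(1, 2))))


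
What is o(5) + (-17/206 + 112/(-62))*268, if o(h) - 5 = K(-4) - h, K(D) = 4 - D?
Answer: -1590898/3193 ≈ -498.25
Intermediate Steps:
o(h) = 13 - h (o(h) = 5 + ((4 - 1*(-4)) - h) = 5 + ((4 + 4) - h) = 5 + (8 - h) = 13 - h)
o(5) + (-17/206 + 112/(-62))*268 = (13 - 1*5) + (-17/206 + 112/(-62))*268 = (13 - 5) + (-17*1/206 + 112*(-1/62))*268 = 8 + (-17/206 - 56/31)*268 = 8 - 12063/6386*268 = 8 - 1616442/3193 = -1590898/3193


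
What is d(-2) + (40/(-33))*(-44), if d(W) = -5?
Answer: 145/3 ≈ 48.333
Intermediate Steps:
d(-2) + (40/(-33))*(-44) = -5 + (40/(-33))*(-44) = -5 + (40*(-1/33))*(-44) = -5 - 40/33*(-44) = -5 + 160/3 = 145/3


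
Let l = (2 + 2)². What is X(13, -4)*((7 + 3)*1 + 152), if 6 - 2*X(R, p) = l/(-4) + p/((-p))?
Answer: 891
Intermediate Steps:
l = 16 (l = 4² = 16)
X(R, p) = 11/2 (X(R, p) = 3 - (16/(-4) + p/((-p)))/2 = 3 - (16*(-¼) + p*(-1/p))/2 = 3 - (-4 - 1)/2 = 3 - ½*(-5) = 3 + 5/2 = 11/2)
X(13, -4)*((7 + 3)*1 + 152) = 11*((7 + 3)*1 + 152)/2 = 11*(10*1 + 152)/2 = 11*(10 + 152)/2 = (11/2)*162 = 891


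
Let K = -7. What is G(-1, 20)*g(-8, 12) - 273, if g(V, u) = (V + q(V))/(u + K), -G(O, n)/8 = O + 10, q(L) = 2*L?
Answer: 363/5 ≈ 72.600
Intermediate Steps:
G(O, n) = -80 - 8*O (G(O, n) = -8*(O + 10) = -8*(10 + O) = -80 - 8*O)
g(V, u) = 3*V/(-7 + u) (g(V, u) = (V + 2*V)/(u - 7) = (3*V)/(-7 + u) = 3*V/(-7 + u))
G(-1, 20)*g(-8, 12) - 273 = (-80 - 8*(-1))*(3*(-8)/(-7 + 12)) - 273 = (-80 + 8)*(3*(-8)/5) - 273 = -216*(-8)/5 - 273 = -72*(-24/5) - 273 = 1728/5 - 273 = 363/5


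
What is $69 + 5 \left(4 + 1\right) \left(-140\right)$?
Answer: $-3431$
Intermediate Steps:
$69 + 5 \left(4 + 1\right) \left(-140\right) = 69 + 5 \cdot 5 \left(-140\right) = 69 + 25 \left(-140\right) = 69 - 3500 = -3431$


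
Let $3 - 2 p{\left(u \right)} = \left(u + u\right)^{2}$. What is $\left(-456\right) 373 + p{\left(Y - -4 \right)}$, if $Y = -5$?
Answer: $- \frac{340177}{2} \approx -1.7009 \cdot 10^{5}$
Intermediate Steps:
$p{\left(u \right)} = \frac{3}{2} - 2 u^{2}$ ($p{\left(u \right)} = \frac{3}{2} - \frac{\left(u + u\right)^{2}}{2} = \frac{3}{2} - \frac{\left(2 u\right)^{2}}{2} = \frac{3}{2} - \frac{4 u^{2}}{2} = \frac{3}{2} - 2 u^{2}$)
$\left(-456\right) 373 + p{\left(Y - -4 \right)} = \left(-456\right) 373 + \left(\frac{3}{2} - 2 \left(-5 - -4\right)^{2}\right) = -170088 + \left(\frac{3}{2} - 2 \left(-5 + 4\right)^{2}\right) = -170088 + \left(\frac{3}{2} - 2 \left(-1\right)^{2}\right) = -170088 + \left(\frac{3}{2} - 2\right) = -170088 - \frac{1}{2} = - \frac{340177}{2}$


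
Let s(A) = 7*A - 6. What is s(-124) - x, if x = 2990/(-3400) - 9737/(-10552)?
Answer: -783946963/896920 ≈ -874.04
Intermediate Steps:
s(A) = -6 + 7*A
x = 38883/896920 (x = 2990*(-1/3400) - 9737*(-1/10552) = -299/340 + 9737/10552 = 38883/896920 ≈ 0.043352)
s(-124) - x = (-6 + 7*(-124)) - 1*38883/896920 = (-6 - 868) - 38883/896920 = -874 - 38883/896920 = -783946963/896920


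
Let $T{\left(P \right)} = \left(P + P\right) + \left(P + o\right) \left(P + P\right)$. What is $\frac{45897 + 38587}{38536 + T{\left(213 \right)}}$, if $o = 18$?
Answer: $\frac{21121}{34342} \approx 0.61502$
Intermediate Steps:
$T{\left(P \right)} = 2 P + 2 P \left(18 + P\right)$ ($T{\left(P \right)} = \left(P + P\right) + \left(P + 18\right) \left(P + P\right) = 2 P + \left(18 + P\right) 2 P = 2 P + 2 P \left(18 + P\right)$)
$\frac{45897 + 38587}{38536 + T{\left(213 \right)}} = \frac{45897 + 38587}{38536 + 2 \cdot 213 \left(19 + 213\right)} = \frac{84484}{38536 + 2 \cdot 213 \cdot 232} = \frac{84484}{38536 + 98832} = \frac{84484}{137368} = 84484 \cdot \frac{1}{137368} = \frac{21121}{34342}$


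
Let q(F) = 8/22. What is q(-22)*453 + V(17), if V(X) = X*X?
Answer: 4991/11 ≈ 453.73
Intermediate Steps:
q(F) = 4/11 (q(F) = 8*(1/22) = 4/11)
V(X) = X²
q(-22)*453 + V(17) = (4/11)*453 + 17² = 1812/11 + 289 = 4991/11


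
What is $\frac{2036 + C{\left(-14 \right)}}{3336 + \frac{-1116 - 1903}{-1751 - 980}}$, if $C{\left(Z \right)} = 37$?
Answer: $\frac{5661363}{9113635} \approx 0.6212$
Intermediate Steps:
$\frac{2036 + C{\left(-14 \right)}}{3336 + \frac{-1116 - 1903}{-1751 - 980}} = \frac{2036 + 37}{3336 + \frac{-1116 - 1903}{-1751 - 980}} = \frac{2073}{3336 - \frac{3019}{-1751 - 980}} = \frac{2073}{3336 - \frac{3019}{-2731}} = \frac{2073}{3336 - - \frac{3019}{2731}} = \frac{2073}{3336 + \frac{3019}{2731}} = \frac{2073}{\frac{9113635}{2731}} = 2073 \cdot \frac{2731}{9113635} = \frac{5661363}{9113635}$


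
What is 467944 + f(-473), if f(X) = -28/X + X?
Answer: 221113811/473 ≈ 4.6747e+5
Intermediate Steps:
f(X) = X - 28/X (f(X) = -28/X + X = X - 28/X)
467944 + f(-473) = 467944 + (-473 - 28/(-473)) = 467944 + (-473 - 28*(-1/473)) = 467944 + (-473 + 28/473) = 467944 - 223701/473 = 221113811/473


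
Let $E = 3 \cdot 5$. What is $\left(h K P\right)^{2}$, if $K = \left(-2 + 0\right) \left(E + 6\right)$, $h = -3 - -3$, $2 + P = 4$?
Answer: $0$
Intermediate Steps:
$P = 2$ ($P = -2 + 4 = 2$)
$E = 15$
$h = 0$ ($h = -3 + 3 = 0$)
$K = -42$ ($K = \left(-2 + 0\right) \left(15 + 6\right) = \left(-2\right) 21 = -42$)
$\left(h K P\right)^{2} = \left(0 \left(-42\right) 2\right)^{2} = \left(0 \cdot 2\right)^{2} = 0^{2} = 0$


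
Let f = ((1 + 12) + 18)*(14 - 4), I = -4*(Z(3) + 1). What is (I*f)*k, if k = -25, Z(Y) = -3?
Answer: -62000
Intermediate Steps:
I = 8 (I = -4*(-3 + 1) = -4*(-2) = 8)
f = 310 (f = (13 + 18)*10 = 31*10 = 310)
(I*f)*k = (8*310)*(-25) = 2480*(-25) = -62000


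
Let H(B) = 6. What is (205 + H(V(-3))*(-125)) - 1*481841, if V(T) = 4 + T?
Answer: -482386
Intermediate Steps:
(205 + H(V(-3))*(-125)) - 1*481841 = (205 + 6*(-125)) - 1*481841 = (205 - 750) - 481841 = -545 - 481841 = -482386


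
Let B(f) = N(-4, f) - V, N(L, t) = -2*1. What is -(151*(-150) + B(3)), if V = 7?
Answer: 22659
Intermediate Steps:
N(L, t) = -2
B(f) = -9 (B(f) = -2 - 1*7 = -2 - 7 = -9)
-(151*(-150) + B(3)) = -(151*(-150) - 9) = -(-22650 - 9) = -1*(-22659) = 22659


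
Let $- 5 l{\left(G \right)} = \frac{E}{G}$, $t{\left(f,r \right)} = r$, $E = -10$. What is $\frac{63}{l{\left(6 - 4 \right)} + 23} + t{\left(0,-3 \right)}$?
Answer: $- \frac{3}{8} \approx -0.375$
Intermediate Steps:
$l{\left(G \right)} = \frac{2}{G}$ ($l{\left(G \right)} = - \frac{\left(-10\right) \frac{1}{G}}{5} = \frac{2}{G}$)
$\frac{63}{l{\left(6 - 4 \right)} + 23} + t{\left(0,-3 \right)} = \frac{63}{\frac{2}{6 - 4} + 23} - 3 = \frac{63}{\frac{2}{2} + 23} - 3 = \frac{63}{2 \cdot \frac{1}{2} + 23} - 3 = \frac{63}{1 + 23} - 3 = \frac{63}{24} - 3 = 63 \cdot \frac{1}{24} - 3 = \frac{21}{8} - 3 = - \frac{3}{8}$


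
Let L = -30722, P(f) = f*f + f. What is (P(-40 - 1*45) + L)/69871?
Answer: -23582/69871 ≈ -0.33751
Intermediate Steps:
P(f) = f + f**2 (P(f) = f**2 + f = f + f**2)
(P(-40 - 1*45) + L)/69871 = ((-40 - 1*45)*(1 + (-40 - 1*45)) - 30722)/69871 = ((-40 - 45)*(1 + (-40 - 45)) - 30722)*(1/69871) = (-85*(1 - 85) - 30722)*(1/69871) = (-85*(-84) - 30722)*(1/69871) = (7140 - 30722)*(1/69871) = -23582*1/69871 = -23582/69871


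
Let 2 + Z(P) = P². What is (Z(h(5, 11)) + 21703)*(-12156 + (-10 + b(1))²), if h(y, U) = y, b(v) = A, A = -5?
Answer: -259212906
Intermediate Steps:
b(v) = -5
Z(P) = -2 + P²
(Z(h(5, 11)) + 21703)*(-12156 + (-10 + b(1))²) = ((-2 + 5²) + 21703)*(-12156 + (-10 - 5)²) = ((-2 + 25) + 21703)*(-12156 + (-15)²) = (23 + 21703)*(-12156 + 225) = 21726*(-11931) = -259212906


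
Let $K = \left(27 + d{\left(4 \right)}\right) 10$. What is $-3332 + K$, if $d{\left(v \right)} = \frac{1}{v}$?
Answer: $- \frac{6119}{2} \approx -3059.5$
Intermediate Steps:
$K = \frac{545}{2}$ ($K = \left(27 + \frac{1}{4}\right) 10 = \frac{109}{4} \cdot 10 = \frac{545}{2} \approx 272.5$)
$-3332 + K = -3332 + \frac{545}{2} = - \frac{6119}{2}$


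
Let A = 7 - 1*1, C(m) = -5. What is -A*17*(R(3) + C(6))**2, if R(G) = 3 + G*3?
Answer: -4998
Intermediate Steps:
R(G) = 3 + 3*G
A = 6 (A = 7 - 1 = 6)
-A*17*(R(3) + C(6))**2 = -6*17*((3 + 3*3) - 5)**2 = -102*((3 + 9) - 5)**2 = -102*(12 - 5)**2 = -102*7**2 = -102*49 = -1*4998 = -4998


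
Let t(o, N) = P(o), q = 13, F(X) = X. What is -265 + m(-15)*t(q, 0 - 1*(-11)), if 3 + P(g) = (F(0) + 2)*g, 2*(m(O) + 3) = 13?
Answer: -369/2 ≈ -184.50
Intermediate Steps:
m(O) = 7/2 (m(O) = -3 + (½)*13 = -3 + 13/2 = 7/2)
P(g) = -3 + 2*g (P(g) = -3 + (0 + 2)*g = -3 + 2*g)
t(o, N) = -3 + 2*o
-265 + m(-15)*t(q, 0 - 1*(-11)) = -265 + 7*(-3 + 2*13)/2 = -265 + 7*(-3 + 26)/2 = -265 + (7/2)*23 = -265 + 161/2 = -369/2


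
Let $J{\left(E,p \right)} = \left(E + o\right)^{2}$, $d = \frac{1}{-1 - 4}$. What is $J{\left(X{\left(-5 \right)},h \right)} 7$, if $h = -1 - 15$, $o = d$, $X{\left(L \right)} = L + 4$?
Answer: $\frac{252}{25} \approx 10.08$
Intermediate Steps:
$X{\left(L \right)} = 4 + L$
$d = - \frac{1}{5}$ ($d = \frac{1}{-5} = - \frac{1}{5} \approx -0.2$)
$o = - \frac{1}{5} \approx -0.2$
$h = -16$ ($h = -1 - 15 = -16$)
$J{\left(E,p \right)} = \left(- \frac{1}{5} + E\right)^{2}$ ($J{\left(E,p \right)} = \left(E - \frac{1}{5}\right)^{2} = \left(- \frac{1}{5} + E\right)^{2}$)
$J{\left(X{\left(-5 \right)},h \right)} 7 = \frac{\left(-1 + 5 \left(4 - 5\right)\right)^{2}}{25} \cdot 7 = \frac{\left(-1 + 5 \left(-1\right)\right)^{2}}{25} \cdot 7 = \frac{\left(-1 - 5\right)^{2}}{25} \cdot 7 = \frac{\left(-6\right)^{2}}{25} \cdot 7 = \frac{1}{25} \cdot 36 \cdot 7 = \frac{36}{25} \cdot 7 = \frac{252}{25}$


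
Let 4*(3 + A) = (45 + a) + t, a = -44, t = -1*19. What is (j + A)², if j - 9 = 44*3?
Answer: 71289/4 ≈ 17822.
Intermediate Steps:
j = 141 (j = 9 + 44*3 = 9 + 132 = 141)
t = -19
A = -15/2 (A = -3 + ((45 - 44) - 19)/4 = -3 + (1 - 19)/4 = -3 + (¼)*(-18) = -3 - 9/2 = -15/2 ≈ -7.5000)
(j + A)² = (141 - 15/2)² = (267/2)² = 71289/4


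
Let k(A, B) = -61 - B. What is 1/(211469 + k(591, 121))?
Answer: 1/211287 ≈ 4.7329e-6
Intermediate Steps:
1/(211469 + k(591, 121)) = 1/(211469 + (-61 - 1*121)) = 1/(211469 + (-61 - 121)) = 1/(211469 - 182) = 1/211287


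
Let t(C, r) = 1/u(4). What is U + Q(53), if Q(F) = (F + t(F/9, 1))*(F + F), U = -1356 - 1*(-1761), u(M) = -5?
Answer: 30009/5 ≈ 6001.8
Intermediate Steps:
U = 405 (U = -1356 + 1761 = 405)
t(C, r) = -⅕ (t(C, r) = 1/(-5) = -⅕)
Q(F) = 2*F*(-⅕ + F) (Q(F) = (F - ⅕)*(F + F) = (-⅕ + F)*(2*F) = 2*F*(-⅕ + F))
U + Q(53) = 405 + (⅖)*53*(-1 + 5*53) = 405 + (⅖)*53*(-1 + 265) = 405 + (⅖)*53*264 = 405 + 27984/5 = 30009/5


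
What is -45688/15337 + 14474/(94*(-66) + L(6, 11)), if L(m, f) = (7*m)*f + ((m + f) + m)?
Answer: -69039630/12530329 ≈ -5.5098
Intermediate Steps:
L(m, f) = f + 2*m + 7*f*m (L(m, f) = 7*f*m + ((f + m) + m) = 7*f*m + (f + 2*m) = f + 2*m + 7*f*m)
-45688/15337 + 14474/(94*(-66) + L(6, 11)) = -45688/15337 + 14474/(94*(-66) + (11 + 2*6 + 7*11*6)) = -45688*1/15337 + 14474/(-6204 + (11 + 12 + 462)) = -45688/15337 + 14474/(-6204 + 485) = -45688/15337 + 14474/(-5719) = -45688/15337 + 14474*(-1/5719) = -45688/15337 - 14474/5719 = -69039630/12530329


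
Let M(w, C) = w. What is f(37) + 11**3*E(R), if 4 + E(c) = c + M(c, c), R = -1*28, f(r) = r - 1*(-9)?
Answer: -79814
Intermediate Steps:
f(r) = 9 + r (f(r) = r + 9 = 9 + r)
R = -28
E(c) = -4 + 2*c (E(c) = -4 + (c + c) = -4 + 2*c)
f(37) + 11**3*E(R) = (9 + 37) + 11**3*(-4 + 2*(-28)) = 46 + 1331*(-4 - 56) = 46 + 1331*(-60) = 46 - 79860 = -79814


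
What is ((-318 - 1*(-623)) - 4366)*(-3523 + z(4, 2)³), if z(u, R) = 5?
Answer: 13799278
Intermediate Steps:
((-318 - 1*(-623)) - 4366)*(-3523 + z(4, 2)³) = ((-318 - 1*(-623)) - 4366)*(-3523 + 5³) = ((-318 + 623) - 4366)*(-3523 + 125) = (305 - 4366)*(-3398) = -4061*(-3398) = 13799278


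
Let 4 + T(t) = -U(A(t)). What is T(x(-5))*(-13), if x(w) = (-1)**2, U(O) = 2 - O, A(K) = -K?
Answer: 91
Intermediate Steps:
x(w) = 1
T(t) = -6 - t (T(t) = -4 - (2 - (-1)*t) = -4 - (2 + t) = -4 + (-2 - t) = -6 - t)
T(x(-5))*(-13) = (-6 - 1*1)*(-13) = (-6 - 1)*(-13) = -7*(-13) = 91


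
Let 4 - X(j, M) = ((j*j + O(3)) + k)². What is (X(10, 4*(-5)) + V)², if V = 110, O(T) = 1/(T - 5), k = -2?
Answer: 1411429761/16 ≈ 8.8214e+7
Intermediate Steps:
O(T) = 1/(-5 + T)
X(j, M) = 4 - (-5/2 + j²)² (X(j, M) = 4 - ((j*j + 1/(-5 + 3)) - 2)² = 4 - ((j² + 1/(-2)) - 2)² = 4 - ((j² - ½) - 2)² = 4 - ((-½ + j²) - 2)² = 4 - (-5/2 + j²)²)
(X(10, 4*(-5)) + V)² = ((4 - (-5 + 2*10²)²/4) + 110)² = ((4 - (-5 + 2*100)²/4) + 110)² = ((4 - (-5 + 200)²/4) + 110)² = ((4 - ¼*195²) + 110)² = ((4 - ¼*38025) + 110)² = ((4 - 38025/4) + 110)² = (-38009/4 + 110)² = (-37569/4)² = 1411429761/16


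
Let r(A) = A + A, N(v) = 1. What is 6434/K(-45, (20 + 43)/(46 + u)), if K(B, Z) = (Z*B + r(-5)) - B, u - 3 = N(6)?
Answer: -64340/217 ≈ -296.50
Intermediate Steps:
r(A) = 2*A
u = 4 (u = 3 + 1 = 4)
K(B, Z) = -10 - B + B*Z (K(B, Z) = (Z*B + 2*(-5)) - B = (B*Z - 10) - B = (-10 + B*Z) - B = -10 - B + B*Z)
6434/K(-45, (20 + 43)/(46 + u)) = 6434/(-10 - 1*(-45) - 45*(20 + 43)/(46 + 4)) = 6434/(-10 + 45 - 2835/50) = 6434/(-10 + 45 - 45*63/50) = 6434/(-10 + 45 - 567/10) = 6434/(-217/10) = 6434*(-10/217) = -64340/217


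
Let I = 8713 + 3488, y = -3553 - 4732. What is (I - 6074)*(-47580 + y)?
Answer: -342284855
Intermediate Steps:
y = -8285
I = 12201
(I - 6074)*(-47580 + y) = (12201 - 6074)*(-47580 - 8285) = 6127*(-55865) = -342284855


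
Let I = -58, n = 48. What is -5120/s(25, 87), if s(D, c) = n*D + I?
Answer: -2560/571 ≈ -4.4834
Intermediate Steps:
s(D, c) = -58 + 48*D (s(D, c) = 48*D - 58 = -58 + 48*D)
-5120/s(25, 87) = -5120/(-58 + 48*25) = -5120/(-58 + 1200) = -5120/1142 = -5120*1/1142 = -2560/571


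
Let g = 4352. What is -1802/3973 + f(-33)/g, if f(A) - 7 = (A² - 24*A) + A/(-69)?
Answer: -459161/23393024 ≈ -0.019628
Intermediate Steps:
f(A) = 7 + A² - 1657*A/69 (f(A) = 7 + ((A² - 24*A) + A/(-69)) = 7 + ((A² - 24*A) + A*(-1/69)) = 7 + ((A² - 24*A) - A/69) = 7 + (A² - 1657*A/69) = 7 + A² - 1657*A/69)
-1802/3973 + f(-33)/g = -1802/3973 + (7 + (-33)² - 1657/69*(-33))/4352 = -1802*1/3973 + (7 + 1089 + 18227/23)*(1/4352) = -1802/3973 + (43435/23)*(1/4352) = -1802/3973 + 2555/5888 = -459161/23393024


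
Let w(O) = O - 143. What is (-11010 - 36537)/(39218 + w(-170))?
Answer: -47547/38905 ≈ -1.2221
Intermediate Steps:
w(O) = -143 + O
(-11010 - 36537)/(39218 + w(-170)) = (-11010 - 36537)/(39218 + (-143 - 170)) = -47547/(39218 - 313) = -47547/38905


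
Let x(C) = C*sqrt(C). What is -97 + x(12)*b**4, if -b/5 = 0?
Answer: -97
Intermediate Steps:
b = 0 (b = -5*0 = 0)
x(C) = C**(3/2)
-97 + x(12)*b**4 = -97 + 12**(3/2)*0**4 = -97 + (24*sqrt(3))*0 = -97 + 0 = -97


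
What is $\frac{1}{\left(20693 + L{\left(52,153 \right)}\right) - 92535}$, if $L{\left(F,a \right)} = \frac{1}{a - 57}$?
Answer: $- \frac{96}{6896831} \approx -1.3919 \cdot 10^{-5}$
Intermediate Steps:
$L{\left(F,a \right)} = \frac{1}{-57 + a}$
$\frac{1}{\left(20693 + L{\left(52,153 \right)}\right) - 92535} = \frac{1}{\left(20693 + \frac{1}{-57 + 153}\right) - 92535} = \frac{1}{\left(20693 + \frac{1}{96}\right) - 92535} = \frac{1}{\frac{1986529}{96} - 92535} = \frac{1}{- \frac{6896831}{96}} = - \frac{96}{6896831}$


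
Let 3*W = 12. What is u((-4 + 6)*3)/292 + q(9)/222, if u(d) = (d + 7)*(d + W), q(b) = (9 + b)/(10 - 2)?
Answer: 9839/21608 ≈ 0.45534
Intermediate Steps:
q(b) = 9/8 + b/8 (q(b) = (9 + b)/8 = (9 + b)*(1/8) = 9/8 + b/8)
W = 4 (W = (1/3)*12 = 4)
u(d) = (4 + d)*(7 + d) (u(d) = (d + 7)*(d + 4) = (7 + d)*(4 + d) = (4 + d)*(7 + d))
u((-4 + 6)*3)/292 + q(9)/222 = (28 + ((-4 + 6)*3)**2 + 11*((-4 + 6)*3))/292 + (9/8 + (1/8)*9)/222 = (28 + (2*3)**2 + 11*(2*3))*(1/292) + (9/8 + 9/8)*(1/222) = (28 + 6**2 + 11*6)*(1/292) + (9/4)*(1/222) = (28 + 36 + 66)*(1/292) + 3/296 = 130*(1/292) + 3/296 = 65/146 + 3/296 = 9839/21608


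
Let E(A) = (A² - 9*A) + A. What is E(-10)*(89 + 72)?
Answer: 28980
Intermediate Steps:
E(A) = A² - 8*A
E(-10)*(89 + 72) = (-10*(-8 - 10))*(89 + 72) = -10*(-18)*161 = 180*161 = 28980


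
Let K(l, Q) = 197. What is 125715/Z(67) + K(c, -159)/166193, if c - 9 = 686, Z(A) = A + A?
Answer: 20892979393/22269862 ≈ 938.17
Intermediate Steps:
Z(A) = 2*A
c = 695 (c = 9 + 686 = 695)
125715/Z(67) + K(c, -159)/166193 = 125715/((2*67)) + 197/166193 = 125715/134 + 197*(1/166193) = 125715*(1/134) + 197/166193 = 125715/134 + 197/166193 = 20892979393/22269862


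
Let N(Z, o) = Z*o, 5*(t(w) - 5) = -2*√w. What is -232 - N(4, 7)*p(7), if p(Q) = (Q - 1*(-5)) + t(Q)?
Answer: -708 + 56*√7/5 ≈ -678.37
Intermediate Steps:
t(w) = 5 - 2*√w/5 (t(w) = 5 + (-2*√w)/5 = 5 - 2*√w/5)
p(Q) = 10 + Q - 2*√Q/5 (p(Q) = (Q - 1*(-5)) + (5 - 2*√Q/5) = (Q + 5) + (5 - 2*√Q/5) = (5 + Q) + (5 - 2*√Q/5) = 10 + Q - 2*√Q/5)
-232 - N(4, 7)*p(7) = -232 - 4*7*(10 + 7 - 2*√7/5) = -232 - 28*(17 - 2*√7/5) = -232 - (476 - 56*√7/5) = -232 + (-476 + 56*√7/5) = -708 + 56*√7/5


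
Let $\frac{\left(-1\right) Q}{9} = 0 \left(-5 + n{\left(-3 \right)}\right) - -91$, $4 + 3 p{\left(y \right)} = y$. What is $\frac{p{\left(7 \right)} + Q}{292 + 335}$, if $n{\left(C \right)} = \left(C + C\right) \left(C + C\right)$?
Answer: $- \frac{818}{627} \approx -1.3046$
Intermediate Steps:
$p{\left(y \right)} = - \frac{4}{3} + \frac{y}{3}$
$n{\left(C \right)} = 4 C^{2}$ ($n{\left(C \right)} = 2 C 2 C = 4 C^{2}$)
$Q = -819$ ($Q = - 9 \left(0 \left(-5 + 4 \left(-3\right)^{2}\right) - -91\right) = - 9 \left(0 \left(-5 + 4 \cdot 9\right) + 91\right) = - 9 \left(0 \left(-5 + 36\right) + 91\right) = - 9 \left(0 \cdot 31 + 91\right) = - 9 \left(0 + 91\right) = \left(-9\right) 91 = -819$)
$\frac{p{\left(7 \right)} + Q}{292 + 335} = \frac{\left(- \frac{4}{3} + \frac{1}{3} \cdot 7\right) - 819}{292 + 335} = \frac{\left(- \frac{4}{3} + \frac{7}{3}\right) - 819}{627} = \left(1 - 819\right) \frac{1}{627} = \left(-818\right) \frac{1}{627} = - \frac{818}{627}$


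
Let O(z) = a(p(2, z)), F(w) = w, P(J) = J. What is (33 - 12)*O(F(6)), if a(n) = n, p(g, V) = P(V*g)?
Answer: 252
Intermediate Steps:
p(g, V) = V*g
O(z) = 2*z (O(z) = z*2 = 2*z)
(33 - 12)*O(F(6)) = (33 - 12)*(2*6) = 21*12 = 252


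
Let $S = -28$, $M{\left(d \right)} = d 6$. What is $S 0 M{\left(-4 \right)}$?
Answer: $0$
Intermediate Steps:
$M{\left(d \right)} = 6 d$
$S 0 M{\left(-4 \right)} = \left(-28\right) 0 \cdot 6 \left(-4\right) = 0 \left(-24\right) = 0$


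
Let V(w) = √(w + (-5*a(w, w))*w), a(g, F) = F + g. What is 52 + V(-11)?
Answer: 52 + I*√1221 ≈ 52.0 + 34.943*I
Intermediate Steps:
V(w) = √(w - 10*w²) (V(w) = √(w + (-5*(w + w))*w) = √(w + (-10*w)*w) = √(w - 10*w²))
52 + V(-11) = 52 + √(-11*(1 - 10*(-11))) = 52 + √(-11*(1 + 110)) = 52 + √(-11*111) = 52 + √(-1221) = 52 + I*√1221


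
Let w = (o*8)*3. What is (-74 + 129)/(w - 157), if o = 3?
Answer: -11/17 ≈ -0.64706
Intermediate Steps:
w = 72 (w = (3*8)*3 = 24*3 = 72)
(-74 + 129)/(w - 157) = (-74 + 129)/(72 - 157) = 55/(-85) = 55*(-1/85) = -11/17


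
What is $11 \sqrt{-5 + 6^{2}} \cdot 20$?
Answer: $220 \sqrt{31} \approx 1224.9$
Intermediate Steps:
$11 \sqrt{-5 + 6^{2}} \cdot 20 = 11 \sqrt{-5 + 36} \cdot 20 = 11 \sqrt{31} \cdot 20 = 220 \sqrt{31}$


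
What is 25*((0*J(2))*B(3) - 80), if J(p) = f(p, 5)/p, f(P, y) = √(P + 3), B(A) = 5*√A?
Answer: -2000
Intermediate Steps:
f(P, y) = √(3 + P)
J(p) = √(3 + p)/p
25*((0*J(2))*B(3) - 80) = 25*((0*(√(3 + 2)/2))*(5*√3) - 80) = 25*((0*(√5/2))*(5*√3) - 80) = 25*(0*(5*√3) - 80) = 25*(0 - 80) = 25*(-80) = -2000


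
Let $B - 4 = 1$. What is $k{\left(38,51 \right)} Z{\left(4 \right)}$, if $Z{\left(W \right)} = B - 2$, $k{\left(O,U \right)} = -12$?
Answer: $-36$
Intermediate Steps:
$B = 5$ ($B = 4 + 1 = 5$)
$Z{\left(W \right)} = 3$ ($Z{\left(W \right)} = 5 - 2 = 3$)
$k{\left(38,51 \right)} Z{\left(4 \right)} = \left(-12\right) 3 = -36$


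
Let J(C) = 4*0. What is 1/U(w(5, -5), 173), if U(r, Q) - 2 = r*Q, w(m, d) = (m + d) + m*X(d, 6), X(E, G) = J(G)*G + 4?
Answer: 1/3462 ≈ 0.00028885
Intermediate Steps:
J(C) = 0
X(E, G) = 4 (X(E, G) = 0*G + 4 = 0 + 4 = 4)
w(m, d) = d + 5*m (w(m, d) = (m + d) + m*4 = (d + m) + 4*m = d + 5*m)
U(r, Q) = 2 + Q*r (U(r, Q) = 2 + r*Q = 2 + Q*r)
1/U(w(5, -5), 173) = 1/(2 + 173*(-5 + 5*5)) = 1/(2 + 173*(-5 + 25)) = 1/(2 + 173*20) = 1/(2 + 3460) = 1/3462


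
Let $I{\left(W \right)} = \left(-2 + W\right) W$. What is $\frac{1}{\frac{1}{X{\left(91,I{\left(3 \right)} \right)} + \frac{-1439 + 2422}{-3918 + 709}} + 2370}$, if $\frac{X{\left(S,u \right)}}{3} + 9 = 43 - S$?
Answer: $\frac{549722}{1302837931} \approx 0.00042194$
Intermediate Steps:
$I{\left(W \right)} = W \left(-2 + W\right)$
$X{\left(S,u \right)} = 102 - 3 S$ ($X{\left(S,u \right)} = -27 + 3 \left(43 - S\right) = -27 - \left(-129 + 3 S\right) = 102 - 3 S$)
$\frac{1}{\frac{1}{X{\left(91,I{\left(3 \right)} \right)} + \frac{-1439 + 2422}{-3918 + 709}} + 2370} = \frac{1}{\frac{1}{\left(102 - 273\right) + \frac{-1439 + 2422}{-3918 + 709}} + 2370} = \frac{1}{\frac{1}{\left(102 - 273\right) + \frac{983}{-3209}} + 2370} = \frac{1}{\frac{1}{-171 + 983 \left(- \frac{1}{3209}\right)} + 2370} = \frac{1}{\frac{1}{-171 - \frac{983}{3209}} + 2370} = \frac{1}{\frac{1}{- \frac{549722}{3209}} + 2370} = \frac{1}{- \frac{3209}{549722} + 2370} = \frac{1}{\frac{1302837931}{549722}} = \frac{549722}{1302837931}$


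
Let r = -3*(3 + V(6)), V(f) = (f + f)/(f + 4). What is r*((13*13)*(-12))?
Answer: 127764/5 ≈ 25553.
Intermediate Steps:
V(f) = 2*f/(4 + f) (V(f) = (2*f)/(4 + f) = 2*f/(4 + f))
r = -63/5 (r = -3*(3 + 2*6/(4 + 6)) = -3*(3 + 2*6/10) = -3*(3 + 2*6*(⅒)) = -3*(3 + 6/5) = -3*21/5 = -63/5 ≈ -12.600)
r*((13*13)*(-12)) = -63*13*13*(-12)/5 = -10647*(-12)/5 = -63/5*(-2028) = 127764/5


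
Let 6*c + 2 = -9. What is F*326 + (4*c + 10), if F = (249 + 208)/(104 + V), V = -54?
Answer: 223673/75 ≈ 2982.3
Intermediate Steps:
c = -11/6 (c = -1/3 + (1/6)*(-9) = -1/3 - 3/2 = -11/6 ≈ -1.8333)
F = 457/50 (F = (249 + 208)/(104 - 54) = 457/50 ≈ 9.1400)
F*326 + (4*c + 10) = (457/50)*326 + (4*(-11/6) + 10) = 74491/25 + (-22/3 + 10) = 74491/25 + 8/3 = 223673/75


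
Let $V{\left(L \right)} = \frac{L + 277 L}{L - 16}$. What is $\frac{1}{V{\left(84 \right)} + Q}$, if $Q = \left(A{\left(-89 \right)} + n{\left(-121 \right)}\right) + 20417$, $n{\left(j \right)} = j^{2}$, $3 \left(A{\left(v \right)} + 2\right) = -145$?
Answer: $\frac{51}{1802905} \approx 2.8288 \cdot 10^{-5}$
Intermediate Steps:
$A{\left(v \right)} = - \frac{151}{3}$ ($A{\left(v \right)} = -2 + \frac{1}{3} \left(-145\right) = -2 - \frac{145}{3} = - \frac{151}{3}$)
$V{\left(L \right)} = \frac{278 L}{-16 + L}$
$Q = \frac{105023}{3}$ ($Q = \left(- \frac{151}{3} + \left(-121\right)^{2}\right) + 20417 = \left(- \frac{151}{3} + 14641\right) + 20417 = \frac{43772}{3} + 20417 = \frac{105023}{3} \approx 35008.0$)
$\frac{1}{V{\left(84 \right)} + Q} = \frac{1}{278 \cdot 84 \frac{1}{-16 + 84} + \frac{105023}{3}} = \frac{1}{278 \cdot 84 \cdot \frac{1}{68} + \frac{105023}{3}} = \frac{1}{\frac{5838}{17} + \frac{105023}{3}} = \frac{1}{\frac{1802905}{51}} = \frac{51}{1802905}$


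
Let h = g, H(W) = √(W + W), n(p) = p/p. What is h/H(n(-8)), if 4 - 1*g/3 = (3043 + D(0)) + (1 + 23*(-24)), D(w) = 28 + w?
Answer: -3774*√2 ≈ -5337.2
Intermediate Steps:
n(p) = 1
H(W) = √2*√W (H(W) = √(2*W) = √2*√W)
g = -7548 (g = 12 - 3*((3043 + (28 + 0)) + (1 + 23*(-24))) = 12 - 3*((3043 + 28) + (1 - 552)) = 12 - 3*(3071 - 551) = 12 - 3*2520 = 12 - 7560 = -7548)
h = -7548
h/H(n(-8)) = -7548*√2/2 = -3774*√2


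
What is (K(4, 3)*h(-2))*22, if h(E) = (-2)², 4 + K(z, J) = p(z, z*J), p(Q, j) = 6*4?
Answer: 1760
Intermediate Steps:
p(Q, j) = 24
K(z, J) = 20 (K(z, J) = -4 + 24 = 20)
h(E) = 4
(K(4, 3)*h(-2))*22 = (20*4)*22 = 80*22 = 1760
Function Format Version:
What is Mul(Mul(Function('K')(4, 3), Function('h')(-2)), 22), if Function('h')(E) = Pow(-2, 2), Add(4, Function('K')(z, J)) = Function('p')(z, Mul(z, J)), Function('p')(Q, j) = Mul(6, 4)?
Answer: 1760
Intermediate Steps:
Function('p')(Q, j) = 24
Function('K')(z, J) = 20 (Function('K')(z, J) = Add(-4, 24) = 20)
Function('h')(E) = 4
Mul(Mul(Function('K')(4, 3), Function('h')(-2)), 22) = Mul(Mul(20, 4), 22) = Mul(80, 22) = 1760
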